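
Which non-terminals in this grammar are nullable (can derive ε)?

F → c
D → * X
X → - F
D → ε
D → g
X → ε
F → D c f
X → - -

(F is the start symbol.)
{ 'D', 'X' }

ε-productions: D → ε, X → ε
So D, X are immediately nullable.
No further non-terminal can be added: every production for the remaining non-terminals contains a terminal or a non-nullable non-terminal.
Nullable = { 'D', 'X' }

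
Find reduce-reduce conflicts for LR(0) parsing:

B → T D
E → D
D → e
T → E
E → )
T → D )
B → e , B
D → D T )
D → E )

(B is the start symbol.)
Augment with B' → B and build the canonical LR(0) collection (I0 = CLOSURE({[B' → . B]}), then GOTO on every symbol after a dot until no new states appear). It has 16 states:
  I0: { [B → . T D], [B → . e , B], [B' → . B], [D → . D T )], [D → . E )], [D → . e], [E → . )], [E → . D], [T → . D )], [T → . E] }  — shift
  I1: { [E → ) .] }  — reduce
  I2: { [B' → B .] }  — accept
  I3: { [D → . D T )], [D → . E )], [D → . e], [D → D . T )], [E → . )], [E → . D], [E → D .], [T → . D )], [T → . E], [T → D . )] }  — shift, reduce
  I4: { [D → E . )], [T → E .] }  — shift, reduce
  I5: { [B → T . D], [D → . D T )], [D → . E )], [D → . e], [E → . )], [E → . D] }  — shift
  I6: { [B → e . , B], [D → e .] }  — shift, reduce
  I7: { [B → . T D], [B → . e , B], [B → e , . B], [D → . D T )], [D → . E )], [D → . e], [E → . )], [E → . D], [T → . D )], [T → . E] }  — shift
  I8: { [B → e , B .] }  — reduce
  I9: { [B → T D .], [D → . D T )], [D → . E )], [D → . e], [D → D . T )], [E → . )], [E → . D], [E → D .], [T → . D )], [T → . E] }  — shift, 2 reduces
  I10: { [D → E . )] }  — shift
  I11: { [D → e .] }  — reduce
  I12: { [D → E ) .] }  — reduce
  I13: { [D → D T . )] }  — shift
  I14: { [D → D T ) .] }  — reduce
  I15: { [E → ) .], [T → D ) .] }  — 2 reduces

I9 contains complete items [B → T D .], [E → D .] — reduce-reduce conflict.
I15 contains complete items [E → ) .], [T → D ) .] — reduce-reduce conflict.

Answer: Yes — I9: [B → T D .] vs [E → D .]; I15: [E → ) .] vs [T → D ) .]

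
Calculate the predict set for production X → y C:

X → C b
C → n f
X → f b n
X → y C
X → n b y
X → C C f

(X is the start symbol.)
{ 'y' }

PREDICT(X → y C) = (FIRST(RHS) \ {ε}) ∪ (FOLLOW(X) if ε ∈ FIRST(RHS), i.e. RHS ⇒* ε)
FIRST(y C) = { 'y' }
ε ∉ FIRST(y C), so FOLLOW(X) is not added.
PREDICT(X → y C) = { 'y' }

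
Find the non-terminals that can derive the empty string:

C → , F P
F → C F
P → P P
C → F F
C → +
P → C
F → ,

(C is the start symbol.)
There are no ε-productions, so no non-terminal can derive ε.
No non-terminals are nullable.

Answer: None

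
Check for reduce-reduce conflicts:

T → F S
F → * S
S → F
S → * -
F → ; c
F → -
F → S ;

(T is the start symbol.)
A reduce-reduce conflict occurs when an LR(0) state has two complete items [A → α .] and [B → β .] — both call for a reduction, and with no lookahead the parser cannot choose between them.

Augment with T' → T and build the canonical LR(0) collection (I0 = CLOSURE({[T' → . T]}), then GOTO on every symbol after a dot until no new states appear). It has 13 states:
  I0: { [F → . * S], [F → . -], [F → . ; c], [F → . S ;], [S → . * -], [S → . F], [T → . F S], [T' → . T] }  — shift
  I1: { [F → * . S], [F → . * S], [F → . -], [F → . ; c], [F → . S ;], [S → * . -], [S → . * -], [S → . F] }  — shift
  I2: { [F → - .] }  — reduce
  I3: { [F → ; . c] }  — shift
  I4: { [F → . * S], [F → . -], [F → . ; c], [F → . S ;], [S → . * -], [S → . F], [S → F .], [T → F . S] }  — shift, reduce
  I5: { [F → S . ;] }  — shift
  I6: { [T' → T .] }  — accept
  I7: { [F → S ; .] }  — reduce
  I8: { [S → F .] }  — reduce
  I9: { [F → S . ;], [T → F S .] }  — shift, reduce
  I10: { [F → ; c .] }  — reduce
  I11: { [F → - .], [S → * - .] }  — 2 reduces
  I12: { [F → * S .], [F → S . ;] }  — shift, reduce

I11 contains complete items [F → - .], [S → * - .] — reduce-reduce conflict.

Answer: Yes — I11: [F → - .] vs [S → * - .]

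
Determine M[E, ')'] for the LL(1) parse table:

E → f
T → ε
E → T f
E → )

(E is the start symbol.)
E → )

To find M[E, ')'], we find productions for E where ')' is in the predict set (PREDICT(N → α) = (FIRST(α) \ {ε}) ∪ (FOLLOW(N) if α ⇒* ε)).

Relevant sets:
  FIRST(T) = { ε }

E → f: PREDICT = { 'f' }
E → T f: PREDICT = { 'f' }
E → ): PREDICT = { ')' }
  ')' is in predict set, so this production goes in M[E, ')']

M[E, ')'] = E → )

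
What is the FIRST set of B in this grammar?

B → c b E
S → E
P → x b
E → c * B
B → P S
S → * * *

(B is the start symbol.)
To compute FIRST(B), examine every production with B on the left-hand side, reading each right-hand side left to right until a non-nullable symbol is reached.

FIRST sets of the other non-terminals involved (by the same procedure, iterated to a fixed point):
  FIRST(P) = { 'x' }

From B → c b E:
  - c is a terminal: add 'c' and stop
From B → P S:
  - P is a non-terminal: add FIRST(P) \ {ε} = { 'x' }
    P is not nullable, so stop

Collecting: FIRST(B) = { 'c', 'x' }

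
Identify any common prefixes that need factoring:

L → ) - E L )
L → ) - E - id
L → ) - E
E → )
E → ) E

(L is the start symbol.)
Yes, L has productions with common prefix ') - E'; E has productions with common prefix ')'

Left-factoring is needed when two productions for the same non-terminal
share a common prefix on the right-hand side.

Productions for L:
  L → ) - E L )
  L → ) - E - id
  L → ) - E
Productions for E:
  E → )
  E → ) E

Found common prefix ') - E' in productions for L
Found common prefix ')' in productions for E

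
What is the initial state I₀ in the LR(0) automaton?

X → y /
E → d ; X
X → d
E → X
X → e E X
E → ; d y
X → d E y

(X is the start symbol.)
First, augment the grammar with X' → X
I₀ = CLOSURE({ [X' → . X] }):
  [X' → . X] has the dot before X: add [X → . y /], [X → . d], [X → . e E X], [X → . d E y]
No further items can be added.

I₀ = { [X → . d E y], [X → . d], [X → . e E X], [X → . y /], [X' → . X] }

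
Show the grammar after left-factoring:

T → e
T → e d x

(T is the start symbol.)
Left-factoring transforms A → αβ₁ | αβ₂ into A → αA' and A' → β₁ | β₂
(α is the longest common prefix among the alternatives). Repeat until
no nonterminal has two alternatives with a common prefix.

Round 1: T has alternatives sharing prefix 'e'. Introduce T': T → e T'
  Add: T' → ε
  Add: T' → d x

No remaining common prefixes — done.

Resulting grammar:
T → e T'
T' → ε
T' → d x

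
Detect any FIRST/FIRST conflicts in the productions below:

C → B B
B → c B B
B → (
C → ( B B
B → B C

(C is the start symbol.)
A FIRST/FIRST conflict occurs when two productions N → α and N → β for the same non-terminal have FIRST(α) ∩ FIRST(β) ≠ ∅ (with ε ∈ FIRST of a nullable right-hand side, so two nullable alternatives also conflict).

FIRST sets of the non-terminals at (or reachable through a nullable prefix from) the front of some alternative:
  FIRST(B) = { '(', 'c' }

Productions for C:
  C → B B: FIRST = { '(', 'c' }
  C → ( B B: FIRST = { '(' }
Productions for B:
  B → c B B: FIRST = { 'c' }
  B → (: FIRST = { '(' }
  B → B C: FIRST = { '(', 'c' }

Conflict for C: C → B B and C → ( B B
  Overlap: { '(' }
Conflict for B: B → c B B and B → B C
  Overlap: { 'c' }
Conflict for B: B → ( and B → B C
  Overlap: { '(' }

Answer: Yes. C → B B / C → '(' B B on { '(' }; B → c B B / B → B C on { 'c' }; B → '(' / B → B C on { '(' }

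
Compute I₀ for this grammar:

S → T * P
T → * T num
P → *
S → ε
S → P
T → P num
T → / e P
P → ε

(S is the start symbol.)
First, augment the grammar with S' → S
I₀ = CLOSURE({ [S' → . S] }):
  [S' → . S] has the dot before S: add [S → . T * P], [S → .], [S → . P]
  [S → . T * P] has the dot before T: add [T → . * T num], [T → . P num], [T → . / e P]
  [S → . P] has the dot before P: add [P → . *], [P → .]
No further items can be added.

I₀ = { [P → . *], [P → .], [S → . P], [S → . T * P], [S → .], [S' → . S], [T → . * T num], [T → . / e P], [T → . P num] }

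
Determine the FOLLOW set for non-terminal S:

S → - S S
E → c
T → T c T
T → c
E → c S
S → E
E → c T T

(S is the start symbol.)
{ $, '-', 'c' }

To compute FOLLOW(S), find every occurrence of S on a right-hand side N → α S β: add FIRST(β) \ {ε}, and if β is empty or nullable also add FOLLOW(N). Iterate to a fixed point.

S is the start symbol, so $ ∈ FOLLOW(S).
In S → - S S: S is followed by S, add FIRST(S) \ {ε} = { '-', 'c' }
In S → - S S: S is at the end; this adds FOLLOW(S) to itself — nothing new
In E → c S: S is at the end, add FOLLOW(E)

The FOLLOW sets referred to above (computed the same way, to a fixed point):
  FOLLOW(E) = { $, '-', 'c' }

Taking the union: FOLLOW(S) = { $, '-', 'c' }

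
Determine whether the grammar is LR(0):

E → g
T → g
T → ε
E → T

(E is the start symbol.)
A grammar is LR(0) if no state in the canonical LR(0) collection has:
  - both a shift item (dot before a terminal) and a complete item (shift-reduce conflict), or
  - two or more complete items (reduce-reduce conflict; the accept item [E' → E .] counts as a complete item here).

Augment with E' → E and build the canonical LR(0) collection (I0 = CLOSURE({[E' → . E]}), then GOTO on every symbol after a dot until no new states appear). It has 4 states:
  I0: { [E → . T], [E → . g], [E' → . E], [T → . g], [T → .] }  — shift, reduce
  I1: { [E' → E .] }  — accept
  I2: { [E → T .] }  — reduce
  I3: { [E → g .], [T → g .] }  — 2 reduces

Conflict in state I0:
  Shift-reduce conflict between [T → .] and [E → . g]
So the grammar is NOT LR(0).

Answer: No. Shift-reduce conflict between [T → .] and [E → . g]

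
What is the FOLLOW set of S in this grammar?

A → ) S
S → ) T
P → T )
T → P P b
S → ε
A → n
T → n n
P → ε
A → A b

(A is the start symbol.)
In A → ) S: S is at the end, add FOLLOW(A)

The FOLLOW sets referred to above (computed the same way, to a fixed point):
  FOLLOW(A) = { $, 'b' }

Taking the union: FOLLOW(S) = { $, 'b' }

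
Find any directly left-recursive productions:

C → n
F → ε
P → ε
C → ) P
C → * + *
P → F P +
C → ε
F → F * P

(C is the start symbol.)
Yes, F is left-recursive

C → n: starts with n
F → ε: starts with ε
P → ε: starts with ε
C → ) P: starts with ')'
C → * + *: starts with '*'
P → F P +: starts with F
C → ε: starts with ε
F → F * P: LEFT RECURSIVE (starts with F)

The grammar has direct left recursion on: F.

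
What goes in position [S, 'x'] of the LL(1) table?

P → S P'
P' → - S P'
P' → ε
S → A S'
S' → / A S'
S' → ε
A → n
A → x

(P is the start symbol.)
To find M[S, 'x'], we find productions for S where 'x' is in the predict set (PREDICT(N → α) = (FIRST(α) \ {ε}) ∪ (FOLLOW(N) if α ⇒* ε)).

Relevant sets:
  FIRST(A) = { 'n', 'x' }

S → A S': PREDICT = { 'n', 'x' }
  'x' is in predict set, so this production goes in M[S, 'x']

M[S, 'x'] = S → A S'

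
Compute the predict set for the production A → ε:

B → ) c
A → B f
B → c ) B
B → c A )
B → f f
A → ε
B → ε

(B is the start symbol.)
PREDICT(A → ε) = (FIRST(RHS) \ {ε}) ∪ (FOLLOW(A) if ε ∈ FIRST(RHS), i.e. RHS ⇒* ε)
The right-hand side is ε (FIRST(ε) = { ε }), so the predict set is FOLLOW(A) = { ')' }
PREDICT(A → ε) = { ')' }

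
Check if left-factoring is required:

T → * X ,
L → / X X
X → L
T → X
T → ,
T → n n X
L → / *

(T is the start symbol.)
Left-factoring is needed when two productions for the same non-terminal
share a common prefix on the right-hand side.

Productions for T:
  T → * X ,
  T → X
  T → ,
  T → n n X
Productions for L:
  L → / X X
  L → / *

Found common prefix '/' in productions for L

Answer: Yes, L has productions with common prefix '/'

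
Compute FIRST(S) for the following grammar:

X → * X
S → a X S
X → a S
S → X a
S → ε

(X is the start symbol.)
To compute FIRST(S), examine every production with S on the left-hand side, reading each right-hand side left to right until a non-nullable symbol is reached.

FIRST sets of the other non-terminals involved (by the same procedure, iterated to a fixed point):
  FIRST(X) = { '*', 'a' }

From S → a X S:
  - a is a terminal: add 'a' and stop
From S → X a:
  - X is a non-terminal: add FIRST(X) \ {ε} = { '*', 'a' }
    X is not nullable, so stop
From S → ε:
  - ε-production, so ε ∈ FIRST(S)

Collecting: FIRST(S) = { '*', 'a', ε }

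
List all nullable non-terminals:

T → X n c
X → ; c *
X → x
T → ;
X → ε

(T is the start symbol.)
A non-terminal is nullable if it can derive ε (the empty string): either it has an ε-production, or it has a production whose right-hand side consists entirely of nullable non-terminals.

ε-productions: X → ε
So X is immediately nullable.
No further non-terminal can be added: every production for the remaining non-terminals contains a terminal or a non-nullable non-terminal.
Nullable = { 'X' }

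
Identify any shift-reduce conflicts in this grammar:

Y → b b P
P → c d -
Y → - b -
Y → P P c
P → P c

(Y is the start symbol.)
Augment with Y' → Y and build the canonical LR(0) collection (I0 = CLOSURE({[Y' → . Y]}), then GOTO on every symbol after a dot until no new states appear). It has 16 states:
  I0: { [P → . P c], [P → . c d -], [Y → . - b -], [Y → . P P c], [Y → . b b P], [Y' → . Y] }  — shift
  I1: { [Y → - . b -] }  — shift
  I2: { [P → . P c], [P → . c d -], [P → P . c], [Y → P . P c] }  — shift
  I3: { [Y' → Y .] }  — accept
  I4: { [Y → b . b P] }  — shift
  I5: { [P → c . d -] }  — shift
  I6: { [P → c d . -] }  — shift
  I7: { [P → c d - .] }  — reduce
  I8: { [P → . P c], [P → . c d -], [Y → b b . P] }  — shift
  I9: { [P → P . c], [Y → b b P .] }  — shift, reduce
  I10: { [P → P c .] }  — reduce
  I11: { [P → P . c], [Y → P P . c] }  — shift
  I12: { [P → P c .], [P → c . d -] }  — shift, reduce
  I13: { [P → P c .], [Y → P P c .] }  — 2 reduces
  I14: { [Y → - b . -] }  — shift
  I15: { [Y → - b - .] }  — reduce

I9 contains reduce item [Y → b b P .] and shift item [P → P . c] — shift-reduce conflict.
I12 contains reduce item [P → P c .] and shift item [P → c . d -] — shift-reduce conflict.

Answer: Yes — I9: [Y → b b P .] vs [P → P . c]; I12: [P → P c .] vs [P → c . d -]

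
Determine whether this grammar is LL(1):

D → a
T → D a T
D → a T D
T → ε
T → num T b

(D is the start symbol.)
No. Predict set conflict for D: { 'a' }

A grammar is LL(1) if for each non-terminal N with multiple productions, the predict sets of those productions are pairwise disjoint, where PREDICT(N → α) = (FIRST(α) \ {ε}) ∪ (FOLLOW(N) if α ⇒* ε).

Relevant sets:
  FIRST(D) = { 'a' }
  FOLLOW(T) = { 'a', 'b' }

For D:
  PREDICT(D → a) = { 'a' }
  PREDICT(D → a T D) = { 'a' }
For T:
  PREDICT(T → D a T) = { 'a' }
  PREDICT(T → ε) = { 'a', 'b' }
  PREDICT(T → num T b) = { 'num' }

Conflict found: Predict set conflict for D: { 'a' }
The grammar is NOT LL(1).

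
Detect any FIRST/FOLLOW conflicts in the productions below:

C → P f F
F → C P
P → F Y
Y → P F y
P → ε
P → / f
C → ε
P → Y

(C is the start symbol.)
A FIRST/FOLLOW conflict occurs when a non-terminal N has a nullable alternative N → β (β ⇒* ε) and another alternative N → α with FIRST(α) ∩ FOLLOW(N) ≠ ∅: on such a lookahead the parser cannot decide between expanding α and letting N vanish via β.

Nullable non-terminals: C, F, P.
FIRST sets used below: FIRST(P) = { '/', 'f', 'y', ε }, FIRST(F) = { '/', 'f', 'y', ε }, FIRST(Y) = { '/', 'f', 'y' }

C: nullable alternative(s) C → ε; FOLLOW(C) = { $, '/', 'f', 'y' }
  C → P f F: FIRST \ {ε} = { '/', 'f', 'y' } — overlaps FOLLOW(C) on { '/', 'f', 'y' }: CONFLICT
  C → ε: FIRST \ {ε} = { } — this is the only nullable alternative, skip
F has a nullable alternative but only one production, so nothing to check.

P: nullable alternative(s) P → ε; FOLLOW(P) = { $, '/', 'f', 'y' }
  P → F Y: FIRST \ {ε} = { '/', 'f', 'y' } — overlaps FOLLOW(P) on { '/', 'f', 'y' }: CONFLICT
  P → ε: FIRST \ {ε} = { } — this is the only nullable alternative, skip
  P → / f: FIRST \ {ε} = { '/' } — overlaps FOLLOW(P) on { '/' }: CONFLICT
  P → Y: FIRST \ {ε} = { '/', 'f', 'y' } — overlaps FOLLOW(P) on { '/', 'f', 'y' }: CONFLICT

Y has no nullable alternative, so no FIRST/FOLLOW check is needed there.

So the grammar has 4 FIRST/FOLLOW conflicts (marked CONFLICT above).

Answer: Yes. C → P f F with FOLLOW(C) on { '/', 'f', 'y' }; P → F Y with FOLLOW(P) on { '/', 'f', 'y' }; P → '/' f with FOLLOW(P) on { '/' }; P → Y with FOLLOW(P) on { '/', 'f', 'y' }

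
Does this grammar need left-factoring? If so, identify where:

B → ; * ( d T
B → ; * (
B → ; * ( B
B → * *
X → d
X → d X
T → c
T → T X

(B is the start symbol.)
Yes, B has productions with common prefix '; * ('; X has productions with common prefix 'd'

Left-factoring is needed when two productions for the same non-terminal
share a common prefix on the right-hand side.

Productions for B:
  B → ; * ( d T
  B → ; * (
  B → ; * ( B
  B → * *
Productions for X:
  X → d
  X → d X
Productions for T:
  T → c
  T → T X

Found common prefix '; * (' in productions for B
Found common prefix 'd' in productions for X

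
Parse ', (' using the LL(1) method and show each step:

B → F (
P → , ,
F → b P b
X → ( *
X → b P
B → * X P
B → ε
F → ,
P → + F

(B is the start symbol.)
Stack is shown with the top on the left.

Stack  Input  Action
--------------------
B $    , ( $  output B → F (
F ( $  , ( $  output F → ,
, ( $  , ( $  match ','
( $    ( $    match '('
$      $      accept

The string is accepted.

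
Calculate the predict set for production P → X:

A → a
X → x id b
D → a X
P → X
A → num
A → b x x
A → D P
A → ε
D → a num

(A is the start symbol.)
{ 'x' }

PREDICT(P → X) = (FIRST(RHS) \ {ε}) ∪ (FOLLOW(P) if ε ∈ FIRST(RHS), i.e. RHS ⇒* ε)
FIRST(X) = { 'x' }
FIRST(X) = { 'x' }
ε ∉ FIRST(X), so FOLLOW(P) is not added.
PREDICT(P → X) = { 'x' }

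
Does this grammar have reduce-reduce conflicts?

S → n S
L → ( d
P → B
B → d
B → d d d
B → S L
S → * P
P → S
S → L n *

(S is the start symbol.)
A reduce-reduce conflict occurs when an LR(0) state has two complete items [A → α .] and [B → β .] — both call for a reduction, and with no lookahead the parser cannot choose between them.

Augment with S' → S and build the canonical LR(0) collection (I0 = CLOSURE({[S' → . S]}), then GOTO on every symbol after a dot until no new states appear). It has 17 states:
  I0: { [L → . ( d], [S → . * P], [S → . L n *], [S → . n S], [S' → . S] }  — shift
  I1: { [L → ( . d] }  — shift
  I2: { [B → . S L], [B → . d d d], [B → . d], [L → . ( d], [P → . B], [P → . S], [S → * . P], [S → . * P], [S → . L n *], [S → . n S] }  — shift
  I3: { [S → L . n *] }  — shift
  I4: { [S' → S .] }  — accept
  I5: { [L → . ( d], [S → . * P], [S → . L n *], [S → . n S], [S → n . S] }  — shift
  I6: { [S → n S .] }  — reduce
  I7: { [S → L n . *] }  — shift
  I8: { [S → L n * .] }  — reduce
  I9: { [P → B .] }  — reduce
  I10: { [S → * P .] }  — reduce
  I11: { [B → S . L], [L → . ( d], [P → S .] }  — shift, reduce
  I12: { [B → d . d d], [B → d .] }  — shift, reduce
  I13: { [B → d d . d] }  — shift
  I14: { [B → d d d .] }  — reduce
  I15: { [B → S L .] }  — reduce
  I16: { [L → ( d .] }  — reduce

No state contains more than one complete item.

Answer: No reduce-reduce conflicts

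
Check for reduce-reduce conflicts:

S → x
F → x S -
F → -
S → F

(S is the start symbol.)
A reduce-reduce conflict occurs when an LR(0) state has two complete items [A → α .] and [B → β .] — both call for a reduction, and with no lookahead the parser cannot choose between them.

Augment with S' → S and build the canonical LR(0) collection (I0 = CLOSURE({[S' → . S]}), then GOTO on every symbol after a dot until no new states appear). It has 7 states:
  I0: { [F → . -], [F → . x S -], [S → . F], [S → . x], [S' → . S] }  — shift
  I1: { [F → - .] }  — reduce
  I2: { [S → F .] }  — reduce
  I3: { [S' → S .] }  — accept
  I4: { [F → . -], [F → . x S -], [F → x . S -], [S → . F], [S → . x], [S → x .] }  — shift, reduce
  I5: { [F → x S . -] }  — shift
  I6: { [F → x S - .] }  — reduce

No state contains more than one complete item.

Answer: No reduce-reduce conflicts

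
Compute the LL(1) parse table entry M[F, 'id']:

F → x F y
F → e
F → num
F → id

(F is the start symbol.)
To find M[F, 'id'], we find productions for F where 'id' is in the predict set (PREDICT(N → α) = (FIRST(α) \ {ε}) ∪ (FOLLOW(N) if α ⇒* ε)).

F → x F y: PREDICT = { 'x' }
F → e: PREDICT = { 'e' }
F → num: PREDICT = { 'num' }
F → id: PREDICT = { 'id' }
  'id' is in predict set, so this production goes in M[F, 'id']

M[F, 'id'] = F → id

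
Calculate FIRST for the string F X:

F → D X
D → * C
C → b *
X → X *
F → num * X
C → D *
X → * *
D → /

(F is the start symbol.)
{ '*', '/', 'num' }

FIRST sets of the non-terminals involved (from the grammar, by fixed-point iteration):
  FIRST(F) = { '*', '/', 'num' }

To compute FIRST(F X), process the symbols left to right:
Symbol F is a non-terminal. Add FIRST(F) \ {ε} = { '*', '/', 'num' }
F is not nullable (ε ∉ FIRST(F)), so stop here.
FIRST(F X) = { '*', '/', 'num' }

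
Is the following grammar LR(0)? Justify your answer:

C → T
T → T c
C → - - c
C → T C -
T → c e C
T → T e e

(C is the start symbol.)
No. Shift-reduce conflict between [C → T .] and [C → . - - c]

Augment with C' → C and build the canonical LR(0) collection (I0 = CLOSURE({[C' → . C]}), then GOTO on every symbol after a dot until no new states appear). It has 14 states:
  I0: { [C → . - - c], [C → . T C -], [C → . T], [C' → . C], [T → . T c], [T → . T e e], [T → . c e C] }  — shift
  I1: { [C → - . - c] }  — shift
  I2: { [C' → C .] }  — accept
  I3: { [C → . - - c], [C → . T C -], [C → . T], [C → T . C -], [C → T .], [T → . T c], [T → . T e e], [T → . c e C], [T → T . c], [T → T . e e] }  — shift, reduce
  I4: { [T → c . e C] }  — shift
  I5: { [C → . - - c], [C → . T C -], [C → . T], [T → . T c], [T → . T e e], [T → . c e C], [T → c e . C] }  — shift
  I6: { [T → c e C .] }  — reduce
  I7: { [C → T C . -] }  — shift
  I8: { [T → T c .], [T → c . e C] }  — shift, reduce
  I9: { [T → T e . e] }  — shift
  I10: { [T → T e e .] }  — reduce
  I11: { [C → T C - .] }  — reduce
  I12: { [C → - - . c] }  — shift
  I13: { [C → - - c .] }  — reduce

Conflict in state I3:
  Shift-reduce conflict between [C → T .] and [C → . - - c]
So the grammar is NOT LR(0).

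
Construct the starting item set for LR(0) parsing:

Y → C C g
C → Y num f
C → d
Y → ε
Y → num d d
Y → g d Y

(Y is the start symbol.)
{ [C → . Y num f], [C → . d], [Y → . C C g], [Y → . g d Y], [Y → . num d d], [Y → .], [Y' → . Y] }

First, augment the grammar with Y' → Y
I₀ = CLOSURE({ [Y' → . Y] }):
  [Y' → . Y] has the dot before Y: add [Y → . C C g], [Y → .], [Y → . num d d], [Y → . g d Y]
  [Y → . C C g] has the dot before C: add [C → . Y num f], [C → . d]
No further items can be added.

I₀ = { [C → . Y num f], [C → . d], [Y → . C C g], [Y → . g d Y], [Y → . num d d], [Y → .], [Y' → . Y] }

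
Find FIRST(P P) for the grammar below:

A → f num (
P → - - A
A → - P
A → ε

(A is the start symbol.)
{ '-' }

FIRST sets of the non-terminals involved (from the grammar, by fixed-point iteration):
  FIRST(P) = { '-' }

To compute FIRST(P P), process the symbols left to right:
Symbol P is a non-terminal. Add FIRST(P) \ {ε} = { '-' }
P is not nullable (ε ∉ FIRST(P)), so stop here.
FIRST(P P) = { '-' }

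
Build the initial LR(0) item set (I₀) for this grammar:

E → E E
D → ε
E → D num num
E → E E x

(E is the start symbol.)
{ [D → .], [E → . D num num], [E → . E E x], [E → . E E], [E' → . E] }

First, augment the grammar with E' → E
I₀ = CLOSURE({ [E' → . E] }):
  [E' → . E] has the dot before E: add [E → . E E], [E → . D num num], [E → . E E x]
  [E → . D num num] has the dot before D: add [D → .]
No further items can be added.

I₀ = { [D → .], [E → . D num num], [E → . E E x], [E → . E E], [E' → . E] }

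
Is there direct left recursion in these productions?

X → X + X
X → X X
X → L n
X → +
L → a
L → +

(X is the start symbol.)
Yes, X is left-recursive

Direct left recursion occurs when N → N α for some non-terminal N (the right-hand side begins with the left-hand side itself).

X → X + X: LEFT RECURSIVE (starts with X)
X → X X: LEFT RECURSIVE (starts with X)
X → L n: starts with L
X → +: starts with '+'
L → a: starts with a
L → +: starts with '+'

The grammar has direct left recursion on: X.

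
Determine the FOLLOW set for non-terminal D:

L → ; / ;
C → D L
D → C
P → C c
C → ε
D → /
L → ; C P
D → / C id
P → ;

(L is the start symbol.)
{ ';' }

To compute FOLLOW(D), find every occurrence of D on a right-hand side N → α D β: add FIRST(β) \ {ε}, and if β is empty or nullable also add FOLLOW(N). Iterate to a fixed point.

In C → D L: D is followed by L, add FIRST(L) \ {ε} = { ';' }

Taking the union: FOLLOW(D) = { ';' }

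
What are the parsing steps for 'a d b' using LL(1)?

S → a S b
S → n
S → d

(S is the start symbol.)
Stack is shown with the top on the left.

Stack    Input    Action
------------------------
S $      a d b $  output S → a S b
a S b $  a d b $  match 'a'
S b $    d b $    output S → d
d b $    d b $    match 'd'
b $      b $      match 'b'
$        $        accept

The string is accepted.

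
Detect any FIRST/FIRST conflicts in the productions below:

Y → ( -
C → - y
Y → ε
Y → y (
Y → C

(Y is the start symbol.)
A FIRST/FIRST conflict occurs when two productions N → α and N → β for the same non-terminal have FIRST(α) ∩ FIRST(β) ≠ ∅ (with ε ∈ FIRST of a nullable right-hand side, so two nullable alternatives also conflict).

FIRST sets of the non-terminals at (or reachable through a nullable prefix from) the front of some alternative:
  FIRST(C) = { '-' }

Productions for Y:
  Y → ( -: FIRST = { '(' }
  Y → ε: FIRST = { ε }
  Y → y (: FIRST = { 'y' }
  Y → C: FIRST = { '-' }
C has only one production, so no FIRST/FIRST conflict is possible there.

All alternatives of each non-terminal have pairwise disjoint FIRST sets.

Answer: No FIRST/FIRST conflicts.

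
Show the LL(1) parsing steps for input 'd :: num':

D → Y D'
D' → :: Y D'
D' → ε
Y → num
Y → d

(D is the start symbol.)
LL(1) parsing maintains a stack (initially the start symbol over $) and the input. At each step: if the stack top is a terminal, match it against the current input token; if it is a non-terminal N, replace it with the RHS of M[N, lookahead] (the unique production whose predict set contains the lookahead).

Stack is shown with the top on the left.

Stack      Input       Action
-----------------------------
D $        d :: num $  output D → Y D'
Y D' $     d :: num $  output Y → d
d D' $     d :: num $  match 'd'
D' $       :: num $    output D' → :: Y D'
:: Y D' $  :: num $    match '::'
Y D' $     num $       output Y → num
num D' $   num $       match 'num'
D' $       $           output D' → ε
$          $           accept

The string is accepted.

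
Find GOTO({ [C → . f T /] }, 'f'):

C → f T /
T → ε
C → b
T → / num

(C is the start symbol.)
GOTO(I, 'f') = CLOSURE({ [A → αX.β] : [A → α.Xβ] ∈ I, X = 'f' })

Items with dot before 'f', with the dot advanced:
  [C → . f T /] → [C → f . T /]
Closure of the advanced items:
  [C → f . T /] has the dot before T: add [T → .], [T → . / num]

GOTO = { [C → f . T /], [T → . / num], [T → .] }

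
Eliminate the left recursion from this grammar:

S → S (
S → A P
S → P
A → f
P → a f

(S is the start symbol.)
S is directly left-recursive. The standard transformation for
  A → A α₁ | ... | A α_m | β₁ | ... | β_n
is
  A  → β₁ A' | ... | β_n A'
  A' → α₁ A' | ... | α_m A' | ε

S → A P becomes S → A P S'
S → P becomes S → P S'
S → S ( becomes S' → ( S'
Add S' → ε

Productions for other non-terminals are unchanged:
  A → f
  P → a f

Resulting grammar:
S → A P S'
S → P S'
S' → ( S'
S' → ε
A → f
P → a f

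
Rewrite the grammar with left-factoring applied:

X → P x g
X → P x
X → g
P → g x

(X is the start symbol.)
X → P x X'
X' → g
X' → ε
X → g
P → g x

Left-factoring transforms A → αβ₁ | αβ₂ into A → αA' and A' → β₁ | β₂
(α is the longest common prefix among the alternatives). Repeat until
no nonterminal has two alternatives with a common prefix.

Round 1: X has alternatives sharing prefix 'P x'. Introduce X': X → P x X'
  Add: X' → g
  Add: X' → ε

No remaining common prefixes — done.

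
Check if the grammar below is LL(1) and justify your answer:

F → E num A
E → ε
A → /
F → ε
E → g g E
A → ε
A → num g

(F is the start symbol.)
Yes, the grammar is LL(1).

Relevant sets:
  FIRST(E) = { 'g', ε }
  FOLLOW(F) = { $ }
  FOLLOW(E) = { 'num' }
  FOLLOW(A) = { $ }

For F:
  PREDICT(F → E num A) = { 'g', 'num' }
  PREDICT(F → ε) = { $ }
For E:
  PREDICT(E → ε) = { 'num' }
  PREDICT(E → g g E) = { 'g' }
For A:
  PREDICT(A → '/') = { '/' }
  PREDICT(A → ε) = { $ }
  PREDICT(A → num g) = { 'num' }

All predict sets are disjoint. The grammar IS LL(1).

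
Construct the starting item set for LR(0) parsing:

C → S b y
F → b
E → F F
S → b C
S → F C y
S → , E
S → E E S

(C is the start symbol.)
First, augment the grammar with C' → C
I₀ = CLOSURE({ [C' → . C] }):
  [C' → . C] has the dot before C: add [C → . S b y]
  [C → . S b y] has the dot before S: add [S → . b C], [S → . F C y], [S → . , E], [S → . E E S]
  [S → . F C y] has the dot before F: add [F → . b]
  [S → . E E S] has the dot before E: add [E → . F F]
No further items can be added.

I₀ = { [C → . S b y], [C' → . C], [E → . F F], [F → . b], [S → . , E], [S → . E E S], [S → . F C y], [S → . b C] }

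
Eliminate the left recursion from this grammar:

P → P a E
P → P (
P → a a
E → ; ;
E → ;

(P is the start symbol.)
P → a a P'
P' → a E P'
P' → ( P'
P' → ε
E → ; ;
E → ;

P is directly left-recursive. The standard transformation for
  A → A α₁ | ... | A α_m | β₁ | ... | β_n
is
  A  → β₁ A' | ... | β_n A'
  A' → α₁ A' | ... | α_m A' | ε

P → a a becomes P → a a P'
P → P a E becomes P' → a E P'
P → P ( becomes P' → ( P'
Add P' → ε

Productions for other non-terminals are unchanged:
  E → ; ;
  E → ;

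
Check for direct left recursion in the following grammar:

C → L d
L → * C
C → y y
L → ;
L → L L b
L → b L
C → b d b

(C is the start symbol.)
Yes, L is left-recursive

Direct left recursion occurs when N → N α for some non-terminal N (the right-hand side begins with the left-hand side itself).

C → L d: starts with L
L → * C: starts with '*'
C → y y: starts with y
L → ;: starts with ';'
L → L L b: LEFT RECURSIVE (starts with L)
L → b L: starts with b
C → b d b: starts with b

The grammar has direct left recursion on: L.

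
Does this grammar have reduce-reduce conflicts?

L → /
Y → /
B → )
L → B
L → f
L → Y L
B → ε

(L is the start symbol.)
Yes — I2: [L → / .] vs [Y → / .]

Augment with L' → L and build the canonical LR(0) collection (I0 = CLOSURE({[L' → . L]}), then GOTO on every symbol after a dot until no new states appear). It has 8 states:
  I0: { [B → . )], [B → .], [L → . /], [L → . B], [L → . Y L], [L → . f], [L' → . L], [Y → . /] }  — shift, reduce
  I1: { [B → ) .] }  — reduce
  I2: { [L → / .], [Y → / .] }  — 2 reduces
  I3: { [L → B .] }  — reduce
  I4: { [L' → L .] }  — accept
  I5: { [B → . )], [B → .], [L → . /], [L → . B], [L → . Y L], [L → . f], [L → Y . L], [Y → . /] }  — shift, reduce
  I6: { [L → f .] }  — reduce
  I7: { [L → Y L .] }  — reduce

I2 contains complete items [L → / .], [Y → / .] — reduce-reduce conflict.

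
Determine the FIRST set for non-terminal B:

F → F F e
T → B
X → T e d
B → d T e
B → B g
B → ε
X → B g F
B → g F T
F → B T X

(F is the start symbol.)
{ 'd', 'g', ε }

From B → d T e:
  - d is a terminal: add 'd' and stop
From B → B g:
  - B is the symbol being defined: contributes nothing new
    B is nullable, so continue to the next symbol
  - g is a terminal: add 'g' and stop
From B → ε:
  - ε-production, so ε ∈ FIRST(B)
From B → g F T:
  - g is a terminal: add 'g' and stop

Collecting: FIRST(B) = { 'd', 'g', ε }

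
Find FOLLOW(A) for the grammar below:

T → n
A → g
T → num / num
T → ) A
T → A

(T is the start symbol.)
{ $ }

In T → ) A: A is at the end, add FOLLOW(T)
In T → A: A is at the end, add FOLLOW(T)

The FOLLOW sets referred to above (computed the same way, to a fixed point):
  FOLLOW(T) = { $ }

Taking the union: FOLLOW(A) = { $ }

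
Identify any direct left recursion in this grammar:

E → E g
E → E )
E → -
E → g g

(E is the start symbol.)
Yes, E is left-recursive

E → E g: LEFT RECURSIVE (starts with E)
E → E ): LEFT RECURSIVE (starts with E)
E → -: starts with '-'
E → g g: starts with g

The grammar has direct left recursion on: E.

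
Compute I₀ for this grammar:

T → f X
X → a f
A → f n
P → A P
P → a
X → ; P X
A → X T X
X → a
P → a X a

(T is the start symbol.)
First, augment the grammar with T' → T
I₀ = CLOSURE({ [T' → . T] }):
  [T' → . T] has the dot before T: add [T → . f X]
No further items can be added.

I₀ = { [T → . f X], [T' → . T] }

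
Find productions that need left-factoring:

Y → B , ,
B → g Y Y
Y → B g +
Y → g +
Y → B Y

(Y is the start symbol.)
Left-factoring is needed when two productions for the same non-terminal
share a common prefix on the right-hand side.

Productions for Y:
  Y → B , ,
  Y → B g +
  Y → g +
  Y → B Y

Found common prefix 'B' in productions for Y

Answer: Yes, Y has productions with common prefix 'B'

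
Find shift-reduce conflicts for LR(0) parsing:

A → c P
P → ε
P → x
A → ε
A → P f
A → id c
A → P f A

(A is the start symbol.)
Augment with A' → A and build the canonical LR(0) collection (I0 = CLOSURE({[A' → . A]}), then GOTO on every symbol after a dot until no new states appear). It has 10 states:
  I0: { [A → . P f A], [A → . P f], [A → . c P], [A → . id c], [A → .], [A' → . A], [P → . x], [P → .] }  — shift, 2 reduces
  I1: { [A' → A .] }  — accept
  I2: { [A → P . f A], [A → P . f] }  — shift
  I3: { [A → c . P], [P → . x], [P → .] }  — shift, reduce
  I4: { [A → id . c] }  — shift
  I5: { [P → x .] }  — reduce
  I6: { [A → id c .] }  — reduce
  I7: { [A → c P .] }  — reduce
  I8: { [A → . P f A], [A → . P f], [A → . c P], [A → . id c], [A → .], [A → P f . A], [A → P f .], [P → . x], [P → .] }  — shift, 3 reduces
  I9: { [A → P f A .] }  — reduce

I0 contains reduce items [A → .], [P → .] and shift items [A → . c P], [A → . id c], [P → . x] — shift-reduce conflict.
I3 contains reduce item [P → .] and shift item [P → . x] — shift-reduce conflict.
I8 contains reduce items [A → .], [A → P f .], [P → .] and shift items [A → . c P], [A → . id c], [P → . x] — shift-reduce conflict.

Answer: Yes — I0: [A → .] vs [A → . c P]; I3: [P → .] vs [P → . x]; I8: [A → .] vs [A → . c P]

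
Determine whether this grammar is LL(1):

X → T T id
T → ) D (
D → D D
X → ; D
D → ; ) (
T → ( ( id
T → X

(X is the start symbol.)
No. Predict set conflict for X: { ';' }

A grammar is LL(1) if for each non-terminal N with multiple productions, the predict sets of those productions are pairwise disjoint, where PREDICT(N → α) = (FIRST(α) \ {ε}) ∪ (FOLLOW(N) if α ⇒* ε).

Relevant sets:
  FIRST(T) = { '(', ')', ';' }
  FIRST(X) = { '(', ')', ';' }
  FIRST(D) = { ';' }

For X:
  PREDICT(X → T T id) = { '(', ')', ';' }
  PREDICT(X → ';' D) = { ';' }
For T:
  PREDICT(T → ')' D '(') = { ')' }
  PREDICT(T → '(' '(' id) = { '(' }
  PREDICT(T → X) = { '(', ')', ';' }
For D:
  PREDICT(D → D D) = { ';' }
  PREDICT(D → ';' ')' '(') = { ';' }

Conflict found: Predict set conflict for X: { ';' }
The grammar is NOT LL(1).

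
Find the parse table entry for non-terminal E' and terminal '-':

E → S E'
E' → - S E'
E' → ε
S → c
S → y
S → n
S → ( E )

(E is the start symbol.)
E' → - S E'

To find M[E', '-'], we find productions for E' where '-' is in the predict set (PREDICT(N → α) = (FIRST(α) \ {ε}) ∪ (FOLLOW(N) if α ⇒* ε)).

Relevant sets:
  FOLLOW(E') = { $, ')' }

E' → - S E': PREDICT = { '-' }
  '-' is in predict set, so this production goes in M[E', '-']
E' → ε: PREDICT = { $, ')' }

M[E', '-'] = E' → - S E'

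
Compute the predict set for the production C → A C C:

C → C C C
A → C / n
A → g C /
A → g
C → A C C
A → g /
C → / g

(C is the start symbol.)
{ '/', 'g' }

PREDICT(C → A C C) = (FIRST(RHS) \ {ε}) ∪ (FOLLOW(C) if ε ∈ FIRST(RHS), i.e. RHS ⇒* ε)
FIRST(A) = { '/', 'g' }
FIRST(A C C) = { '/', 'g' }
ε ∉ FIRST(A C C), so FOLLOW(C) is not added.
PREDICT(C → A C C) = { '/', 'g' }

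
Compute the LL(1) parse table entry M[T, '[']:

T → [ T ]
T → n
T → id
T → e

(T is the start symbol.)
To find M[T, '['], we find productions for T where '[' is in the predict set (PREDICT(N → α) = (FIRST(α) \ {ε}) ∪ (FOLLOW(N) if α ⇒* ε)).

T → [ T ]: PREDICT = { '[' }
  '[' is in predict set, so this production goes in M[T, '[']
T → n: PREDICT = { 'n' }
T → id: PREDICT = { 'id' }
T → e: PREDICT = { 'e' }

M[T, '['] = T → [ T ]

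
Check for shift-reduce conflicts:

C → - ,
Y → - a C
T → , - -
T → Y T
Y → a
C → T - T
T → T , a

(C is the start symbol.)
Yes — I8: [T → Y T .] vs [T → T . , a]; I14: [C → T - T .] vs [T → T . , a]

A shift-reduce conflict occurs when an LR(0) state has both:
  - a complete (reduce) item [A → α .] (dot at the end), and
  - a shift item [B → β . c γ] (dot before a terminal).

Augment with C' → C and build the canonical LR(0) collection (I0 = CLOSURE({[C' → . C]}), then GOTO on every symbol after a dot until no new states appear). It has 18 states:
  I0: { [C → . - ,], [C → . T - T], [C' → . C], [T → . , - -], [T → . T , a], [T → . Y T], [Y → . - a C], [Y → . a] }  — shift
  I1: { [T → , . - -] }  — shift
  I2: { [C → - . ,], [Y → - . a C] }  — shift
  I3: { [C' → C .] }  — accept
  I4: { [C → T . - T], [T → T . , a] }  — shift
  I5: { [T → . , - -], [T → . T , a], [T → . Y T], [T → Y . T], [Y → . - a C], [Y → . a] }  — shift
  I6: { [Y → a .] }  — reduce
  I7: { [Y → - . a C] }  — shift
  I8: { [T → T . , a], [T → Y T .] }  — shift, reduce
  I9: { [T → T , . a] }  — shift
  I10: { [T → T , a .] }  — reduce
  I11: { [C → . - ,], [C → . T - T], [T → . , - -], [T → . T , a], [T → . Y T], [Y → - a . C], [Y → . - a C], [Y → . a] }  — shift
  I12: { [Y → - a C .] }  — reduce
  I13: { [C → T - . T], [T → . , - -], [T → . T , a], [T → . Y T], [Y → . - a C], [Y → . a] }  — shift
  I14: { [C → T - T .], [T → T . , a] }  — shift, reduce
  I15: { [C → - , .] }  — reduce
  I16: { [T → , - . -] }  — shift
  I17: { [T → , - - .] }  — reduce

I8 contains reduce item [T → Y T .] and shift item [T → T . , a] — shift-reduce conflict.
I14 contains reduce item [C → T - T .] and shift item [T → T . , a] — shift-reduce conflict.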